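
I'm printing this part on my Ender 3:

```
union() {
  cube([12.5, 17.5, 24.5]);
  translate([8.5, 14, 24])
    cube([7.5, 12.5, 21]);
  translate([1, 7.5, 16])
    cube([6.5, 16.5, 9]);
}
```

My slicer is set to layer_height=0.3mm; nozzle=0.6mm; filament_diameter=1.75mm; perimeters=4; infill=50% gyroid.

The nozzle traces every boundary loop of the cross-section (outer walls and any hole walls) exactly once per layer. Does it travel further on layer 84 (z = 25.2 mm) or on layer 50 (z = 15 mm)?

layer 50 (z = 15 mm)

Layer 84 (z = 25.2): the cube is absent (z outside [0, 24.5]); the 7.5×12.5 cube at (8.5, 14) contributes its full rectangle (perimeter 40.00 mm); the cube at (1, 7.5) is absent (z outside [16, 25]); Merging all regions: only the 7.5×12.5 cube at (8.5, 14) is present, so the union is just that shape — boundary = 40.00 mm. So its perimeter = 40.00 mm. Layer 50 (z = 15): the cube (footprint 12.5×17.5) is included at this height (perimeter 60.00 mm); the cube at (8.5, 14) does not reach this height (z outside [24, 45]); the cube at (1, 7.5) does not reach this height (z outside [16, 25]); Combining (union): only the 12.5×17.5 cube is present, so the union is just that shape — boundary = 60.00 mm. So its perimeter = 60.00 mm. Layer 50 is larger (60.00 vs 40.00 mm).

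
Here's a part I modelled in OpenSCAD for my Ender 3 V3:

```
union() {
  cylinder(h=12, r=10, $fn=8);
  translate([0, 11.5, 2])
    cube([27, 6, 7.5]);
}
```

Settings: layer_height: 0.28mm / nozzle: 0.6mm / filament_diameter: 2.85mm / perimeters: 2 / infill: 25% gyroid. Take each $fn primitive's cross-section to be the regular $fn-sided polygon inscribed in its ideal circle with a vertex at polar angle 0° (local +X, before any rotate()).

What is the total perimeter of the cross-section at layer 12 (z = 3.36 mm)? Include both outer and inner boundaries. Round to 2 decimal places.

At z = 3.36 mm: the cylinder: section is a regular 8-gon, circumradius r=10 (perimeter = 2·8·10.000·sin(180°/8) = 61.23 mm); the 27×6 cube at (0, 11.5) contributes its full rectangle (perimeter 66.00 mm); Combining (union): the 2 present regions are separate (no shared area or edge), so areas and boundary lengths simply add and each stays a separate island — boundary = 127.23 mm. Overall, the cross-section has 2 separate islands. Total boundary length (outer) = 127.23 mm.

127.23 mm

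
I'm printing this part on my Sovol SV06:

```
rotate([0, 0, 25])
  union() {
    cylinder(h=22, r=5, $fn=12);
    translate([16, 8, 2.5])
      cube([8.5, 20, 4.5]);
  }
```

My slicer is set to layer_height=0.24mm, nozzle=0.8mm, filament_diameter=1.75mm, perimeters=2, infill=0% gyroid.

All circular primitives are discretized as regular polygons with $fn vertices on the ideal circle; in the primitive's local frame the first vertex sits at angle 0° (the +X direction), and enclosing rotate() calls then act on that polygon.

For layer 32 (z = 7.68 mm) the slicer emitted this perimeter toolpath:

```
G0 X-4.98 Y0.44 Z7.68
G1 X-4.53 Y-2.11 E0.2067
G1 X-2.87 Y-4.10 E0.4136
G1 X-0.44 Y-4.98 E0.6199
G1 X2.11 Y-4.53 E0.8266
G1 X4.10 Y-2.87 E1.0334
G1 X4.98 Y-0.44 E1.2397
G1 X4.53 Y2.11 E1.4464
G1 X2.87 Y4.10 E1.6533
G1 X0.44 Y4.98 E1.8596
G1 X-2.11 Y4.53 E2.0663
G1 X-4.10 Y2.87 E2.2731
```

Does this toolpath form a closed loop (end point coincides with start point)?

Start point (G0): (-4.98, 0.44). End point (last G1): the path does not return to the start — open.

no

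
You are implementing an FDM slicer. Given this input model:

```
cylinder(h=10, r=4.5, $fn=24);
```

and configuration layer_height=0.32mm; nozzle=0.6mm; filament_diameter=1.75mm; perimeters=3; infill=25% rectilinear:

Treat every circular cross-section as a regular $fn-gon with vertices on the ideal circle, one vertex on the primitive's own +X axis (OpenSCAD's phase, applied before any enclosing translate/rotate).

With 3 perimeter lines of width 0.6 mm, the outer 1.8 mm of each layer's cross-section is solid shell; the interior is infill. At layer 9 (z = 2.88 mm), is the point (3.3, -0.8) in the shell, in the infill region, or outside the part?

shell

At z = 2.88 mm: the r=4.5 cylinder gives a regular 24-gon of circumradius 4.5 (constant along its height). Overall, the cross-section is a single solid region. The nearest boundary edge runs (4.35, -1.16)→(4.50, 0.00); distance from the point to it = 1.09 mm. The point is inside the cross-section, 1.09 mm from the nearest boundary — within the 1.8 mm shell band (3 × 0.6).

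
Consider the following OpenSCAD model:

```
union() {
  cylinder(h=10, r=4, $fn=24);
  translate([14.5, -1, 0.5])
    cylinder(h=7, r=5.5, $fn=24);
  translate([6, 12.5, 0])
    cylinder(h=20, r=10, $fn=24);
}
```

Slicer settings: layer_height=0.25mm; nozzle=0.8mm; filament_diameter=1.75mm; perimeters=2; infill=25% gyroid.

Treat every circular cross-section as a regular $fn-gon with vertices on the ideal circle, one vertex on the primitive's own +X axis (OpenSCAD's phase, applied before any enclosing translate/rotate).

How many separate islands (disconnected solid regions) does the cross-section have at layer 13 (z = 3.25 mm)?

2

At z = 3.25 mm: the r=4 cylinder contributes a regular 24-gon of circumradius 4; the r=5.5 cylinder at (14.5, -1) contributes a regular 24-gon of circumradius 5.5; the r=10 cylinder at (6, 12.5) contributes a regular 24-gon of circumradius 10; Merging all regions: the regions partially overlap (shared area 0.04 mm²), so overlapping operands fuse into one piece — 2 connected regions. Overall, the cross-section has 2 separate islands. Island count = 2.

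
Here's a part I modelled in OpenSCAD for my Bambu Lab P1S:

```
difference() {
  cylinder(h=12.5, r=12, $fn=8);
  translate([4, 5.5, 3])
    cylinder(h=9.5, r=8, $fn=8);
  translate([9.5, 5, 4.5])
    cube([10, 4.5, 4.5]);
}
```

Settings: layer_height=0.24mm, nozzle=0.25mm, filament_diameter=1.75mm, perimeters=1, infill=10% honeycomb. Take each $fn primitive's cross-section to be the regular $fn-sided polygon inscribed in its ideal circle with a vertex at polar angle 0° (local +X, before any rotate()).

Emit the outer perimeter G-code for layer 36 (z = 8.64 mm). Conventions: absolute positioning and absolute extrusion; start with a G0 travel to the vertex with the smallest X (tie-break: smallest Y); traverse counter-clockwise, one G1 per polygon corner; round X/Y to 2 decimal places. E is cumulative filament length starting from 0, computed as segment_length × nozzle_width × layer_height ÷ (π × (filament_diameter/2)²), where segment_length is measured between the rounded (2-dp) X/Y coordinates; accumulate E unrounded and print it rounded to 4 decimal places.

G0 X-12.00 Y0.00 Z8.64
G1 X-8.49 Y-8.49 E0.2292
G1 X0.00 Y-12.00 E0.4583
G1 X8.49 Y-8.49 E0.6875
G1 X12.00 Y0.00 E0.9167
G1 X10.86 Y2.75 E0.9909
G1 X9.66 Y-0.16 E1.0695
G1 X4.00 Y-2.50 E1.2222
G1 X-1.66 Y-0.16 E1.3750
G1 X-4.00 Y5.50 E1.5278
G1 X-1.66 Y11.16 E1.6806
G1 X0.19 Y11.92 E1.7305
G1 X0.00 Y12.00 E1.7356
G1 X-8.49 Y8.49 E1.9648
G1 X-12.00 Y0.00 E2.1939

At z = 8.64 mm: the cylinder: section is a regular 8-gon, circumradius r=12; the r=8 cylinder at (4, 5.5) gives a regular 8-gon of circumradius 8 (constant along its height); the 10×4.5 cube at (9.5, 5) contributes its full rectangle; After the difference (first − rest): starting from the r=12 cylinder, the r=8 cylinder at (4, 5.5) partially overlaps it — only the 146.02 mm² overlap (of its 181.02 mm²) is removed, clipping the outline; the 10×4.5 cube at (9.5, 5) misses the remaining region (no effect) — 1 connected region. The outline is a single polygon with 14 vertices. Extrusion per mm of travel: 0.25 × 0.24 / (π × 0.875²) = 0.024945. Accumulating E over each segment gives final E = 2.1939.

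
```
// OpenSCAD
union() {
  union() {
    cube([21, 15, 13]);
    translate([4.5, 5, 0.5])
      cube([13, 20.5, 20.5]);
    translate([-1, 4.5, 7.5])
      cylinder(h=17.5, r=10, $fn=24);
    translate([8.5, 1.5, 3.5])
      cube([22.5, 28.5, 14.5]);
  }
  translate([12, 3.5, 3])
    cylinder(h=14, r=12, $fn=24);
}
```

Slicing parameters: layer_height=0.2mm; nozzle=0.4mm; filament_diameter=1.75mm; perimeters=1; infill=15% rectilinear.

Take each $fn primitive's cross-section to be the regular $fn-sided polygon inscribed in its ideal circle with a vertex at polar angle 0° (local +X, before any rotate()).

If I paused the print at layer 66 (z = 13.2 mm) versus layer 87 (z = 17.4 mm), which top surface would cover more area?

layer 66 (z = 13.2 mm)

Layer 66 (z = 13.2): the cube does not reach this height (z outside [0, 13]); the cube at (4.5, 5) (footprint 13×20.5) is included at this height (area 266.50 mm²); the cylinder at (-1, 4.5): section is a regular 24-gon, circumradius r=10 (area = (24/2)·10.000²·sin(360°/24) = 310.58 mm²); the cube at (8.5, 1.5) is present — its section is the full 22.5×28.5 rectangle (area 641.25 mm²); Combining (union): the regions partially overlap — summed areas 1218.33 mm² minus the doubly-counted overlap 209.26 mm² gives 1009.07 mm² — area = 1009.07 mm²; the cylinder at (12, 3.5): section is a regular 24-gon, circumradius r=12 (area = (24/2)·12.000²·sin(360°/24) = 447.24 mm²); Merging all regions: the regions partially overlap — summed areas 1456.31 mm² minus the doubly-counted overlap 302.64 mm² gives 1153.67 mm² — area = 1153.67 mm². So its area = 1153.67 mm². Layer 87 (z = 17.4): the cube does not reach this height (z outside [0, 13]); the cube at (4.5, 5) (footprint 13×20.5) is included at this height (area 266.50 mm²); the r=10 cylinder at (-1, 4.5) contributes a regular 24-gon of circumradius 10 (area = (24/2)·10.000²·sin(360°/24) = 310.58 mm²); the cube at (8.5, 1.5) (footprint 22.5×28.5) is included at this height (area 641.25 mm²); Combining (union): the regions partially overlap — summed areas 1218.33 mm² minus the doubly-counted overlap 209.26 mm² gives 1009.07 mm² — area = 1009.07 mm²; the cylinder at (12, 3.5) is absent (z outside [3, 17]); Combining (union): only the result so far is present, so the union is just that shape — area = 1009.07 mm². So its area = 1009.07 mm². Layer 66 is larger (1153.67 vs 1009.07 mm²).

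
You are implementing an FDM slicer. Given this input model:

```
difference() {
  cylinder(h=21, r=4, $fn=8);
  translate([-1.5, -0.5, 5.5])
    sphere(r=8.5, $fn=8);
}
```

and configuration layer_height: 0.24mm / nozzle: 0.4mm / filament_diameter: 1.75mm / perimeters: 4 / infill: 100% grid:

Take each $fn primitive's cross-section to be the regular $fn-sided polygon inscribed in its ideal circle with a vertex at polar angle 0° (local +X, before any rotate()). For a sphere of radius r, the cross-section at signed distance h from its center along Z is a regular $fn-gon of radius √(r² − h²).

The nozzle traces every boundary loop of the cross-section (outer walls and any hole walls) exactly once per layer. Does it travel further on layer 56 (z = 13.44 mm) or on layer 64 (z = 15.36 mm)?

Layer 56 (z = 13.44): the r=4 cylinder contributes a regular 8-gon of circumradius 4 (perimeter = 2·8·4.000·sin(180°/8) = 24.49 mm); the r=8.5 sphere at (-1.5, -0.5) slices to a regular 8-gon of circumradius 3.034 (√(r²−h²) with h=7.94 from center) (perimeter = 2·8·3.034·sin(180°/8) = 18.58 mm); Taking the first minus the rest: starting from the r=4 cylinder, the r=8.5 sphere at (-1.5, -0.5) partially overlaps it — only the 23.26 mm² overlap (of its 26.04 mm²) is removed, clipping the outline — boundary = 28.81 mm. So its perimeter = 28.81 mm. Layer 64 (z = 15.36): the r=4 cylinder contributes a regular 8-gon of circumradius 4 (perimeter = 2·8·4.000·sin(180°/8) = 24.49 mm); the sphere at (-1.5, -0.5) is not intersected at this z (|z−center|=9.860 > r=8.5); Subtracting the remaining from the first: none of the subtracted shapes is present at this height, so the r=4 cylinder is unchanged — boundary = 24.49 mm. So its perimeter = 24.49 mm. Layer 56 is larger (28.81 vs 24.49 mm).

layer 56 (z = 13.44 mm)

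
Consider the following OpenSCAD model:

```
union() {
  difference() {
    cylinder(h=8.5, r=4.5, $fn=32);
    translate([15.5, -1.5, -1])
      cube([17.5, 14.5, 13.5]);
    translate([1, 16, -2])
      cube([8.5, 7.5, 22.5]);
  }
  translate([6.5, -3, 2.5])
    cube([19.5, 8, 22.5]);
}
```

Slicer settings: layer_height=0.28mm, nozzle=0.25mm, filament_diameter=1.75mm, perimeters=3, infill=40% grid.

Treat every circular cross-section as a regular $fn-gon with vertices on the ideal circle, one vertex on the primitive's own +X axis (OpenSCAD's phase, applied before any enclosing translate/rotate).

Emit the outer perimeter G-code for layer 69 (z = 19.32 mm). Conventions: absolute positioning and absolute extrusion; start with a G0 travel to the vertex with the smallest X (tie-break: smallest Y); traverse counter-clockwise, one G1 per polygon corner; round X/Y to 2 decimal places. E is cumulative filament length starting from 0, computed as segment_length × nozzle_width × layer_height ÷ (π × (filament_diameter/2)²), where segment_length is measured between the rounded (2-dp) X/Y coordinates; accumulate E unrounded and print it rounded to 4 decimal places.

G0 X6.50 Y-3.00 Z19.32
G1 X26.00 Y-3.00 E0.5675
G1 X26.00 Y5.00 E0.8003
G1 X6.50 Y5.00 E1.3678
G1 X6.50 Y-3.00 E1.6006

At z = 19.32 mm: the cylinder is absent (z outside [0, 8.5]); the cube at (15.5, -1.5) does not reach this height (z outside [-1, 12.5]); the cube at (1, 16) (footprint 8.5×7.5) is included at this height; Subtracting the remaining from the first: the first operand is absent here, so nothing remains; the 19.5×8 cube at (6.5, -3) contributes its full rectangle; Combining (union): only the 19.5×8 cube at (6.5, -3) is present, so the union is just that shape — 1 connected region. The outline is a single polygon with 4 vertices. Extrusion per mm of travel: 0.25 × 0.28 / (π × 0.875²) = 0.029103. Accumulating E over each segment gives final E = 1.6006.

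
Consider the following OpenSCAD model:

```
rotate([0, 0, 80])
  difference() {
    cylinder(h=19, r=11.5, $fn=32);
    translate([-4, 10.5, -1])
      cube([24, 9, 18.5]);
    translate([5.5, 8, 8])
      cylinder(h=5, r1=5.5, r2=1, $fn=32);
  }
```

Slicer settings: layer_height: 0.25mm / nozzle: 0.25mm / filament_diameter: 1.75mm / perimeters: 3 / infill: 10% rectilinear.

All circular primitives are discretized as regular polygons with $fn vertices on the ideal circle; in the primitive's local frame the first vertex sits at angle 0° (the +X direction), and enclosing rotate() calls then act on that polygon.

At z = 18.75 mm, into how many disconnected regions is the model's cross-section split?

1

At z = 18.75 mm: the r=11.5 cylinder gives a regular 32-gon of circumradius 11.5 (constant along its height); the cube at (-4, 10.5) is not intersected at this z (z outside [-1, 17.5]); the cone at (5.5, 8) is absent (z outside [8, 13]); After the difference (first − rest): none of the subtracted shapes is present at this height, so the r=11.5 cylinder is unchanged — 1 connected region; (rotated 80° about Z; rotation is an isometry so areas/perimeters/island counts are preserved). The result has 1 disconnected region.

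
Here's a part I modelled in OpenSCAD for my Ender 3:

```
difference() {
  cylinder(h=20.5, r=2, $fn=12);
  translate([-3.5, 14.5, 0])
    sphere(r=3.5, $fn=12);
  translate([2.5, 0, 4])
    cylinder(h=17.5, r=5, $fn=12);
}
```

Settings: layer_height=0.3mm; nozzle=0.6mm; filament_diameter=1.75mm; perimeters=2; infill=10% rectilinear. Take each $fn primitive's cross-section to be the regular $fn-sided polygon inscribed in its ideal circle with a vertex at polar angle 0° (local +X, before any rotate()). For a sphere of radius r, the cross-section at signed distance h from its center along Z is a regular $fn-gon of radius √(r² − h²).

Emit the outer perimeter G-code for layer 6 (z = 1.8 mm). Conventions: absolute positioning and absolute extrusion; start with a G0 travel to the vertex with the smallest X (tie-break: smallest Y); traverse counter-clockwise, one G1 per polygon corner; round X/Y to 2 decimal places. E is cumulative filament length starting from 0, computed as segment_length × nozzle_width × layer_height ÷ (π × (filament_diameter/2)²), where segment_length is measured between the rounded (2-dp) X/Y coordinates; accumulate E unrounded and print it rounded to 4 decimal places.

At z = 1.8 mm: the r=2 cylinder contributes a regular 12-gon of circumradius 2; the sphere at (-3.5, 14.5): section is a regular 12-gon, circumradius = √(r²−h²) = √(3.5²−1.8²) = 3.002; the cylinder at (2.5, 0) is absent (z outside [4, 21.5]); Subtracting the remaining from the first: starting from the r=2 cylinder, the r=3.5 sphere at (-3.5, 14.5) misses the remaining region (no effect) — 1 connected region. The outline is a single polygon with 12 vertices. Extrusion per mm of travel: 0.6 × 0.3 / (π × 0.875²) = 0.074835. Accumulating E over each segment gives final E = 0.9292.

G0 X-2.00 Y0.00 Z1.80
G1 X-1.73 Y-1.00 E0.0775
G1 X-1.00 Y-1.73 E0.1548
G1 X0.00 Y-2.00 E0.2323
G1 X1.00 Y-1.73 E0.3098
G1 X1.73 Y-1.00 E0.3871
G1 X2.00 Y0.00 E0.4646
G1 X1.73 Y1.00 E0.5421
G1 X1.00 Y1.73 E0.6193
G1 X0.00 Y2.00 E0.6969
G1 X-1.00 Y1.73 E0.7744
G1 X-1.73 Y1.00 E0.8516
G1 X-2.00 Y0.00 E0.9292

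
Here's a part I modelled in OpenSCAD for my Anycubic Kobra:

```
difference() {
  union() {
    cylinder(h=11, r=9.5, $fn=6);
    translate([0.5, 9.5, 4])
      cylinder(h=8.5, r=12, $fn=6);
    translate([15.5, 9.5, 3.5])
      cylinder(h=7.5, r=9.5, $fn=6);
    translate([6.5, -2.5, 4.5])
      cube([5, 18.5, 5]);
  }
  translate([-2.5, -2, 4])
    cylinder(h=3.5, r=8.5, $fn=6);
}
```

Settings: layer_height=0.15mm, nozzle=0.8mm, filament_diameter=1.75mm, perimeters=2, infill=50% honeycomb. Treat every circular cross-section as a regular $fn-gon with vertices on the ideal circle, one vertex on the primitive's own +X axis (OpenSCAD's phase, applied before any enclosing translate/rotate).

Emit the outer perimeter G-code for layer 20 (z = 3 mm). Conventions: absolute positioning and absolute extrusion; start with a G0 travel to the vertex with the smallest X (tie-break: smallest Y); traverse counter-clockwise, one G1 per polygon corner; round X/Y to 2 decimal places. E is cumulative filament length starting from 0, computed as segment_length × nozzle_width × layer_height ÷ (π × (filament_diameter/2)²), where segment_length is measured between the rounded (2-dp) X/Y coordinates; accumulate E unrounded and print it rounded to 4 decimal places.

G0 X-9.50 Y0.00 Z3.00
G1 X-4.75 Y-8.23 E0.4741
G1 X4.75 Y-8.23 E0.9480
G1 X9.50 Y0.00 E1.4221
G1 X4.75 Y8.23 E1.8962
G1 X-4.75 Y8.23 E2.3701
G1 X-9.50 Y0.00 E2.8442

At z = 3 mm: the cylinder: section is a regular 6-gon, circumradius r=9.5; the cylinder at (0.5, 9.5) is not intersected at this z (z outside [4, 12.5]); the cylinder at (15.5, 9.5) is absent (z outside [3.5, 11]); the cube at (6.5, -2.5) is absent (z outside [4.5, 9.5]); Merging all regions: only the r=9.5 cylinder is present, so the union is just that shape — 1 connected region; the cylinder at (-2.5, -2) is not intersected at this z (z outside [4, 7.5]); Subtracting the remaining from the first: none of the subtracted shapes is present at this height, so the result so far is unchanged — 1 connected region. The outline is a single polygon with 6 vertices. Extrusion per mm of travel: 0.8 × 0.15 / (π × 0.875²) = 0.049890. Accumulating E over each segment gives final E = 2.8442.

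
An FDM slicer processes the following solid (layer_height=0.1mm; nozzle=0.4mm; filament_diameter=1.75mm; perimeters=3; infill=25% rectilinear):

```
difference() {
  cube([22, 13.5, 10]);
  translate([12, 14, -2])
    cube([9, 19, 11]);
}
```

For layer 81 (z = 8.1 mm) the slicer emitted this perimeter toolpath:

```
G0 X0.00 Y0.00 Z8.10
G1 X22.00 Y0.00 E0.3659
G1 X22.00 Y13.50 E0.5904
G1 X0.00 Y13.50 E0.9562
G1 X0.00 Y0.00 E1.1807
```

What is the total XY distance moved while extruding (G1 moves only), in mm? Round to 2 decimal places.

71.00 mm

Sum the Euclidean lengths of each G1 segment: total = 71.00 mm.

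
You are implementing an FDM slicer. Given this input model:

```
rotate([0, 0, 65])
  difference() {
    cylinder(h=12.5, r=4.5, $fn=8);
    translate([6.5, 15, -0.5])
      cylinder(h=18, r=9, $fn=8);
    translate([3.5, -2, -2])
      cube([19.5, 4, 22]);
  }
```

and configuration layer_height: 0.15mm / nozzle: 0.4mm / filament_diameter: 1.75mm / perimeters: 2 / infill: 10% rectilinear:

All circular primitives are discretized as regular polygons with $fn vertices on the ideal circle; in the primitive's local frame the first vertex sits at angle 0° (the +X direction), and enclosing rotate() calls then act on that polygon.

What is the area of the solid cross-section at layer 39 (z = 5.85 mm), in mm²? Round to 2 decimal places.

At z = 5.85 mm: the cylinder: section is a regular 8-gon, circumradius r=4.5 (area = (8/2)·4.500²·sin(360°/8) = 57.28 mm²); the r=9 cylinder at (6.5, 15) contributes a regular 8-gon of circumradius 9 (area = (8/2)·9.000²·sin(360°/8) = 229.10 mm²); the cube at (3.5, -2) (footprint 19.5×4) is included at this height (area 78.00 mm²); After the difference (first − rest): starting from the r=4.5 cylinder (57.28 mm²), the r=9 cylinder at (6.5, 15) misses the remaining region (no effect); the 19.5×4 cube at (3.5, -2) partially overlaps it — only the 2.34 mm² overlap (of its 78.00 mm²) is removed, clipping the outline — area = 54.93 mm²; (whole slice rotated 65° about Z — lengths, areas and connectivity unchanged). Overall, the cross-section is a single solid region. Net area = 54.93 mm².

54.93 mm²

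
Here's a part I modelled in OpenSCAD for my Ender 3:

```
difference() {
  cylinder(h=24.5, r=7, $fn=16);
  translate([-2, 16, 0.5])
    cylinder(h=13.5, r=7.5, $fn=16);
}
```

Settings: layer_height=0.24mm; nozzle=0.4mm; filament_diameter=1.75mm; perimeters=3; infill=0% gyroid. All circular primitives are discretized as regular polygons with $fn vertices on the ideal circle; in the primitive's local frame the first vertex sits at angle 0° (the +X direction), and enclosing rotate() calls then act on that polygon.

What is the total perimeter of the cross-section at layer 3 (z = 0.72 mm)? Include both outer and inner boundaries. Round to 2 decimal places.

At z = 0.72 mm: the cylinder: section is a regular 16-gon, circumradius r=7 (perimeter = 2·16·7.000·sin(180°/16) = 43.70 mm); the cylinder at (-2, 16): section is a regular 16-gon, circumradius r=7.5 (perimeter = 2·16·7.500·sin(180°/16) = 46.82 mm); Subtracting the remaining from the first: starting from the r=7 cylinder, the r=7.5 cylinder at (-2, 16) misses the remaining region (no effect) — boundary = 43.70 mm. Overall, the cross-section is a single solid region. Total boundary length (outer) = 43.70 mm.

43.70 mm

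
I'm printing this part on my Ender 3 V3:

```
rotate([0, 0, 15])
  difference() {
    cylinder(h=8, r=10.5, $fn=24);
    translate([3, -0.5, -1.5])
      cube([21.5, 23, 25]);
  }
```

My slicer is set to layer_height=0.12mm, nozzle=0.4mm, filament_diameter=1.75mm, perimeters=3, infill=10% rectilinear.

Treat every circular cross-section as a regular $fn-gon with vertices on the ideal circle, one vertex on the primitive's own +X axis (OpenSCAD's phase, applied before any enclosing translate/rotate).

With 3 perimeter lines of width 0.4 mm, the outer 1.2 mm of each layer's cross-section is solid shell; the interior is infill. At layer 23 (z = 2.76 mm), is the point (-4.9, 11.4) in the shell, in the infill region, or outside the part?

At z = 2.76 mm: the r=10.5 cylinder contributes a regular 24-gon of circumradius 10.5; the cube at (3, -0.5) (footprint 21.5×23) is included at this height; After the difference (first − rest): starting from the r=10.5 cylinder, the 21.5×23 cube at (3, -0.5) partially overlaps it — only the 58.44 mm² overlap (of its 494.50 mm²) is removed, clipping the outline — 1 connected region; (whole slice rotated 15° about Z — lengths, areas and connectivity unchanged). Overall, the cross-section is a single solid region. Undo the 15° rotation: the query point maps to (-1.782, 12.280) in the un-rotated model frame. The nearest boundary edge runs (-2.72, 10.14)→(0.00, 10.50); distance from the point to it = 2.00 mm. The point is not inside any of the regions above, so it lies outside the cross-section (2.00 mm from the nearest boundary).

outside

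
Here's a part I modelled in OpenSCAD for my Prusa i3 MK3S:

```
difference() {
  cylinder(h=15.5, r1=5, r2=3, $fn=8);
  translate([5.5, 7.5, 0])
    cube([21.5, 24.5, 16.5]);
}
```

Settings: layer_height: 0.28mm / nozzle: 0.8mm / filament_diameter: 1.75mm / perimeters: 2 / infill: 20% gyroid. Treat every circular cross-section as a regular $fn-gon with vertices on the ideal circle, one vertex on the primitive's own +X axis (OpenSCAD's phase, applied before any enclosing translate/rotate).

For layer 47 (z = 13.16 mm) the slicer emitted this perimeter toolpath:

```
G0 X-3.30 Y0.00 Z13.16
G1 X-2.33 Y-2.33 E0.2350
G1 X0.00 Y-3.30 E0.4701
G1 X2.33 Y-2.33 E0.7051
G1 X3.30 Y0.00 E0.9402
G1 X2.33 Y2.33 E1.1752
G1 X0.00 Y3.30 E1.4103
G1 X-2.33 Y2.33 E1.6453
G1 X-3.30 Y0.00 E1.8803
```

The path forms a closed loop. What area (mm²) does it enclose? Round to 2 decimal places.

Apply the shoelace formula to the sequence of (X, Y) vertices; enclosed area = 30.76 mm².

30.76 mm²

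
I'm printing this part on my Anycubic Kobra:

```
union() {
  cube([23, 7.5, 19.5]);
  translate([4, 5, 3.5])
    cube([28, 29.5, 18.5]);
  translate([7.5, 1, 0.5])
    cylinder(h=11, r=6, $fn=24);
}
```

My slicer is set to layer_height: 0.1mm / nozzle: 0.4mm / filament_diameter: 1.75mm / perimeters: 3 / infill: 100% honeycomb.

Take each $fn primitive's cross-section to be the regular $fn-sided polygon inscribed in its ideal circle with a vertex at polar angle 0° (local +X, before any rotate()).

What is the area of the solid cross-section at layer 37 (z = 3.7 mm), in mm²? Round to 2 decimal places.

995.04 mm²

At z = 3.7 mm: the 23×7.5 cube contributes its full rectangle (area 172.50 mm²); the 28×29.5 cube at (4, 5) contributes its full rectangle (area 826.00 mm²); the r=6 cylinder at (7.5, 1) contributes a regular 24-gon of circumradius 6 (area = (24/2)·6.000²·sin(360°/24) = 111.81 mm²); Taking the union: the regions partially overlap — summed areas 1110.31 mm² minus the doubly-counted overlap 115.27 mm² gives 995.04 mm² — area = 995.04 mm². Overall, the cross-section is a single solid region. Net area = 995.04 mm².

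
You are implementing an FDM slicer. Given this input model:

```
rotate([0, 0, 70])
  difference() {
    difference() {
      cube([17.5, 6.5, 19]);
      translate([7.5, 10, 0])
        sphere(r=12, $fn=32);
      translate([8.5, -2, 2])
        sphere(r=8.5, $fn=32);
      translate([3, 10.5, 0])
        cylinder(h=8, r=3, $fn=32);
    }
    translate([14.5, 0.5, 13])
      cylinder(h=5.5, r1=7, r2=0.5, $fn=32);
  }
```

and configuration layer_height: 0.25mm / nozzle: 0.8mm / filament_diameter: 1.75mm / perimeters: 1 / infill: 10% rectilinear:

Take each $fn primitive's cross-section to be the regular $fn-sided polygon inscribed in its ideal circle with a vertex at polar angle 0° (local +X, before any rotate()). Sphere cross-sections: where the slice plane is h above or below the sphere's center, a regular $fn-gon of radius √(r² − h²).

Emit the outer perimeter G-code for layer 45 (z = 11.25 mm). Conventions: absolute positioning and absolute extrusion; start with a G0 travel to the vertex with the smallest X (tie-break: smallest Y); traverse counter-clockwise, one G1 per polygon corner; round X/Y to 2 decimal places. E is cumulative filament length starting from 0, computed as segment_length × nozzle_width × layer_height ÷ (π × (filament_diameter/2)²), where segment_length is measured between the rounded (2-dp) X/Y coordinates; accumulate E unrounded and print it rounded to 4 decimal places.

At z = 11.25 mm: the cube is present — its section is the full 17.5×6.5 rectangle; the sphere at (7.5, 10): section is a regular 32-gon, circumradius = √(r²−h²) = √(12²−11.25²) = 4.176; the sphere at (8.5, -2) is absent (|z−center|=9.250 > r=8.5); the cylinder at (3, 10.5) does not reach this height (z outside [0, 8]); After the difference (first − rest): starting from the 17.5×6.5 cube, the r=12 sphere at (7.5, 10) partially overlaps it — only the 2.02 mm² overlap (of its 54.43 mm²) is removed, clipping the outline — 1 connected region; the cone at (14.5, 0.5) is not intersected at this z (z outside [13, 18.5]); After the difference (first − rest): none of the subtracted shapes is present at this height, so the result so far is unchanged — 1 connected region; (whole slice rotated 70° about Z — lengths, areas and connectivity unchanged). The outline is a single polygon with 11 vertices. Extrusion per mm of travel: 0.8 × 0.25 / (π × 0.875²) = 0.083150. Accumulating E over each segment gives final E = 4.0136.

G0 X-6.11 Y2.22 Z11.25
G1 X0.00 Y0.00 E0.5405
G1 X5.99 Y16.44 E1.9954
G1 X-0.12 Y18.67 E2.5363
G1 X-2.77 Y11.40 E3.1797
G1 X-2.66 Y10.65 E3.2427
G1 X-2.70 Y9.83 E3.3110
G1 X-2.91 Y9.04 E3.3790
G1 X-3.26 Y8.30 E3.4470
G1 X-3.75 Y7.65 E3.5147
G1 X-4.32 Y7.14 E3.5783
G1 X-6.11 Y2.22 E4.0136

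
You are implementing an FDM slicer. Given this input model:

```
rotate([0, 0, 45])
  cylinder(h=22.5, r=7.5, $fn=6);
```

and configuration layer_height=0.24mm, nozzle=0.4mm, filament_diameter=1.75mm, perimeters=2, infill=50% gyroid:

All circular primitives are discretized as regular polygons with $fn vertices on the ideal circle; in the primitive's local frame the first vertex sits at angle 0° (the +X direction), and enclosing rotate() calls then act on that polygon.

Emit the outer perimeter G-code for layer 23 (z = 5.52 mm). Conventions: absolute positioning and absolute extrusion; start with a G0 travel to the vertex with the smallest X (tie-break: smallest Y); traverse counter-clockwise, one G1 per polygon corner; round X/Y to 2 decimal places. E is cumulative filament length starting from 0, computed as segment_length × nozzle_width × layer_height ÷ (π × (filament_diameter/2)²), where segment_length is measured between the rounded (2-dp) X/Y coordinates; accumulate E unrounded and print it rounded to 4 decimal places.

G0 X-7.24 Y1.94 Z5.52
G1 X-5.30 Y-5.30 E0.2992
G1 X1.94 Y-7.24 E0.5983
G1 X7.24 Y-1.94 E0.8975
G1 X5.30 Y5.30 E1.1966
G1 X-1.94 Y7.24 E1.4958
G1 X-7.24 Y1.94 E1.7949

At z = 5.52 mm: the r=7.5 cylinder contributes a regular 6-gon of circumradius 7.5; (whole slice rotated 45° about Z — lengths, areas and connectivity unchanged). The outline is a single polygon with 6 vertices. Extrusion per mm of travel: 0.4 × 0.24 / (π × 0.875²) = 0.039912. Accumulating E over each segment gives final E = 1.7949.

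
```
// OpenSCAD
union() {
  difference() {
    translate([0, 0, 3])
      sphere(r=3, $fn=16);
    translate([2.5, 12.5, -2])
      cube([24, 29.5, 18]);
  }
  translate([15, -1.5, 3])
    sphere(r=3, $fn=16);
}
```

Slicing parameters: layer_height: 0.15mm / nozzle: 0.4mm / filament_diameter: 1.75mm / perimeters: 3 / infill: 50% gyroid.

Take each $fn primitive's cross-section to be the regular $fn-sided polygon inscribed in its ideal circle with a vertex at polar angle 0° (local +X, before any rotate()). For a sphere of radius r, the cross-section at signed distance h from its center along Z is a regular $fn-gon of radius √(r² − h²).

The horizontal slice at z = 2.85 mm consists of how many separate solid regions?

2

At z = 2.85 mm: the sphere: section is a regular 16-gon, circumradius = √(r²−h²) = √(3²−0.15²) = 2.996; the cube at (2.5, 12.5) is present — its section is the full 24×29.5 rectangle; After the difference (first − rest): starting from the r=3 sphere, the 24×29.5 cube at (2.5, 12.5) misses the remaining region (no effect) — 1 connected region; the r=3 sphere at (15, -1.5) slices to a regular 16-gon of circumradius 2.996 (√(r²−h²) with h=0.15 from center); Combining (union): the 2 present regions are separate (no shared area or edge), so areas and boundary lengths simply add and each stays a separate island — 2 connected regions. The result has 2 disconnected regions.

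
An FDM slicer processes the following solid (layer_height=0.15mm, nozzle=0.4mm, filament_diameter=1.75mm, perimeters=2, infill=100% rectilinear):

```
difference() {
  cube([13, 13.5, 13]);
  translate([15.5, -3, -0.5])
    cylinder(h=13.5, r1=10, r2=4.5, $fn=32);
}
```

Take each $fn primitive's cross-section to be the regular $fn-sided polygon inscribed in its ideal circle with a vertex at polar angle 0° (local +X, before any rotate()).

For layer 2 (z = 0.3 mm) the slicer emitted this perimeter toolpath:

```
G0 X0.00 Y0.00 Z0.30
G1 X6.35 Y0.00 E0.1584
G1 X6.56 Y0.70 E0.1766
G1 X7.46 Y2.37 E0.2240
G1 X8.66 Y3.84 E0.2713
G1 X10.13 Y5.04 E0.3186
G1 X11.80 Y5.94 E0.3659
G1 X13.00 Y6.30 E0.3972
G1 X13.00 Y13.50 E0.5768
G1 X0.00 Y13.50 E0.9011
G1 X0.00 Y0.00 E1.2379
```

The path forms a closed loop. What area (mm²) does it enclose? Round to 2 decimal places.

Apply the shoelace formula to the sequence of (X, Y) vertices; enclosed area = 147.28 mm².

147.28 mm²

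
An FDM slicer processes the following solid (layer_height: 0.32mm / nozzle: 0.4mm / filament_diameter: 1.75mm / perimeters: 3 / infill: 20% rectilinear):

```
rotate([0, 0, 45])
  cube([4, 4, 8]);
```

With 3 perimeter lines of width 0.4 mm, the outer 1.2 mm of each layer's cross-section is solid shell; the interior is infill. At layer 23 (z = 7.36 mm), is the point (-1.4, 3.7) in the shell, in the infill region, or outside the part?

shell

At z = 7.36 mm: the cube (footprint 4×4) is included at this height; (whole slice rotated 45° about Z — lengths, areas and connectivity unchanged). Overall, the cross-section is a single solid region. Undo the 45° rotation: the query point maps to (1.626, 3.606) in the un-rotated model frame. The nearest boundary edge runs (4.00, 4.00)→(0.00, 4.00); distance from the point to it = 0.39 mm. The point is inside the cross-section, 0.39 mm from the nearest boundary — within the 1.2 mm shell band (3 × 0.4).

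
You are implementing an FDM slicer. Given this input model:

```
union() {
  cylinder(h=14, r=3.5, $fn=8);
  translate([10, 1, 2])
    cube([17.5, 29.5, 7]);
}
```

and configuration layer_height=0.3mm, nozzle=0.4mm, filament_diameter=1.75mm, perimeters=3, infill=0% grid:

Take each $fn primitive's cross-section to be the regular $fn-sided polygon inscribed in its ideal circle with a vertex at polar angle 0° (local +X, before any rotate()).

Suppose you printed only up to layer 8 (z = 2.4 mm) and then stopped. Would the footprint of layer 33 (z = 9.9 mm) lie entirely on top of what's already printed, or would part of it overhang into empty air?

entirely on top

Compare the two slices. At z = 2.4: the r=3.5 cylinder contributes a regular 8-gon of circumradius 3.5 (area = (8/2)·3.500²·sin(360°/8) = 34.65 mm²); the cube at (10, 1) (footprint 17.5×29.5) is included at this height (area 516.25 mm²); Combining (union): the 2 present regions are separate (no shared area or edge), so areas and boundary lengths simply add and each stays a separate island — area = 550.90 mm². At z = 9.9: the r=3.5 cylinder contributes a regular 8-gon of circumradius 3.5 (area = (8/2)·3.500²·sin(360°/8) = 34.65 mm²); the cube at (10, 1) is not intersected at this z (z outside [2, 9]); Taking the union: only the r=3.5 cylinder is present, so the union is just that shape — area = 34.65 mm². Checking containment: the cross-section at z = 9.9 is a subset of the cross-section at z = 2.4.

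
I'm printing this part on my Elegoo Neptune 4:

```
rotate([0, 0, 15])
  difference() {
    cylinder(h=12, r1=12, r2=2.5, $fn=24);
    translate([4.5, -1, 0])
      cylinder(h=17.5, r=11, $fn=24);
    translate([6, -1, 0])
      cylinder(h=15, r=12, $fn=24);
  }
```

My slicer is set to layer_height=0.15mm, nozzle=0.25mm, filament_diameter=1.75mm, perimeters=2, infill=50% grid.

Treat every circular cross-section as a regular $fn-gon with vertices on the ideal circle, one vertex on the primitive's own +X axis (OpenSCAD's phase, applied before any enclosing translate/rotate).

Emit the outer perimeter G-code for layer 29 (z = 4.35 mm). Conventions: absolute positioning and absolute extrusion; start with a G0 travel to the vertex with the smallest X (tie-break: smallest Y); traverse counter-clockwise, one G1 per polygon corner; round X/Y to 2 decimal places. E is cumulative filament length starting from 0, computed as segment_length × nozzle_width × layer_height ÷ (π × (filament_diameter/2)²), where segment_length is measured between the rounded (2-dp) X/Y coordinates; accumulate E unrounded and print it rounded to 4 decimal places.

At z = 4.35 mm: the cone: at t=0.362 of its height the radius interpolates to r₁+(r₂−r₁)t = 8.556, giving a regular 24-gon of that circumradius; the r=11 cylinder at (4.5, -1) gives a regular 24-gon of circumradius 11 (constant along its height); the r=12 cylinder at (6, -1) contributes a regular 24-gon of circumradius 12; After the difference (first − rest): starting from the cone, the r=11 cylinder at (4.5, -1) partially overlaps it — only the 199.72 mm² overlap (of its 375.81 mm²) is removed, clipping the outline; the r=12 cylinder at (6, -1) partially overlaps it — only the 0.13 mm² overlap (of its 447.24 mm²) is removed, clipping the outline — 1 connected region; (rotated 15° about Z; rotation is an isometry so areas/perimeters/island counts are preserved). The outline is a single polygon with 19 vertices. Extrusion per mm of travel: 0.25 × 0.15 / (π × 0.875²) = 0.015591. Accumulating E over each segment gives final E = 0.6047.

G0 X-8.56 Y0.00 Z4.35
G1 X-8.26 Y-2.21 E0.0348
G1 X-7.41 Y-4.28 E0.0697
G1 X-6.05 Y-6.05 E0.1045
G1 X-4.28 Y-7.41 E0.1393
G1 X-2.36 Y-8.21 E0.1717
G1 X-3.17 Y-7.58 E0.1877
G1 X-4.92 Y-5.30 E0.2325
G1 X-6.02 Y-2.65 E0.2772
G1 X-6.39 Y0.20 E0.3220
G1 X-6.02 Y3.05 E0.3668
G1 X-4.92 Y5.70 E0.4116
G1 X-4.45 Y6.31 E0.4236
G1 X-4.34 Y6.59 E0.4283
G1 X-3.44 Y7.76 E0.4513
G1 X-4.28 Y7.41 E0.4655
G1 X-6.05 Y6.05 E0.5003
G1 X-7.41 Y4.28 E0.5351
G1 X-8.26 Y2.21 E0.5700
G1 X-8.56 Y0.00 E0.6047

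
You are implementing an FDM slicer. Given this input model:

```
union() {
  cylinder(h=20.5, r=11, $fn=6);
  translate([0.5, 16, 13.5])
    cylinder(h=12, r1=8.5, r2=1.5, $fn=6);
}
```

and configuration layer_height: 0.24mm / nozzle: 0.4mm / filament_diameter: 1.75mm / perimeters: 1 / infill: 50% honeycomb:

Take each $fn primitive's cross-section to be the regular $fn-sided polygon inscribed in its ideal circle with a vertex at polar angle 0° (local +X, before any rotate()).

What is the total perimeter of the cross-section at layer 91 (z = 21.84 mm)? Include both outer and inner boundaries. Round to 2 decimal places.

At z = 21.84 mm: the cylinder does not reach this height (z outside [0, 20.5]); the cone at (0.5, 16): at t=0.695 of its height the radius interpolates to r₁+(r₂−r₁)t = 3.635, giving a regular 6-gon of that circumradius (perimeter = 2·6·3.635·sin(180°/6) = 21.81 mm); Merging all regions: only the cone at (0.5, 16) is present, so the union is just that shape — boundary = 21.81 mm. Overall, the cross-section is a single solid region. Total boundary length (outer) = 21.81 mm.

21.81 mm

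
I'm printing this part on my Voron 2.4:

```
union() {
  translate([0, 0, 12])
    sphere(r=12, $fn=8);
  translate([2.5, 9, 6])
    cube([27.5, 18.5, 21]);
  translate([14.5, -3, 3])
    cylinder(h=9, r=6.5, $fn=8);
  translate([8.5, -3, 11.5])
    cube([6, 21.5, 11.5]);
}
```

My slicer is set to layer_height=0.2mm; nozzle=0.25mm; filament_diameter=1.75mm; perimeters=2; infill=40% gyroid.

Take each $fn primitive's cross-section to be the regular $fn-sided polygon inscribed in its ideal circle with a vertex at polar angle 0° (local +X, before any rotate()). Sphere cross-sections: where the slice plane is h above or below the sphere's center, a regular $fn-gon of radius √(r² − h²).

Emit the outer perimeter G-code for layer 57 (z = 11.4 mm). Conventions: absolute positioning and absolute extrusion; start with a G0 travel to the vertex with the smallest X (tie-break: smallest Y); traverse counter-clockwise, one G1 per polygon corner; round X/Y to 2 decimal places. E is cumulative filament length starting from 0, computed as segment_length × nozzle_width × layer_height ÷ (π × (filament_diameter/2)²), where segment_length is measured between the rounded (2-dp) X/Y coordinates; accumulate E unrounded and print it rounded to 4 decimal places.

At z = 11.4 mm: the r=12 sphere contributes a regular 8-gon of circumradius √(12²−0.6²) = 11.985; the cube at (2.5, 9) is present — its section is the full 27.5×18.5 rectangle; the r=6.5 cylinder at (14.5, -3) contributes a regular 8-gon of circumradius 6.5; the cube at (8.5, -3) does not reach this height (z outside [11.5, 23]); Merging all regions: the regions partially overlap (shared area 21.03 mm²), so overlapping operands fuse into one piece — 1 connected region. The outline is a single polygon with 20 vertices. Extrusion per mm of travel: 0.25 × 0.2 / (π × 0.875²) = 0.020788. Accumulating E over each segment gives final E = 3.6260.

G0 X-11.98 Y0.00 Z11.40
G1 X-8.47 Y-8.47 E0.1906
G1 X0.00 Y-11.98 E0.3812
G1 X8.47 Y-8.47 E0.5718
G1 X9.37 Y-6.31 E0.6204
G1 X9.90 Y-7.60 E0.6494
G1 X14.50 Y-9.50 E0.7529
G1 X19.10 Y-7.60 E0.8563
G1 X21.00 Y-3.00 E0.9598
G1 X19.10 Y1.60 E1.0632
G1 X14.50 Y3.50 E1.1667
G1 X11.12 Y2.10 E1.2427
G1 X8.47 Y8.47 E1.3862
G1 X7.21 Y9.00 E1.4146
G1 X30.00 Y9.00 E1.8883
G1 X30.00 Y27.50 E2.2729
G1 X2.50 Y27.50 E2.8446
G1 X2.50 Y10.95 E3.1886
G1 X0.00 Y11.98 E3.2448
G1 X-8.47 Y8.47 E3.4354
G1 X-11.98 Y0.00 E3.6260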